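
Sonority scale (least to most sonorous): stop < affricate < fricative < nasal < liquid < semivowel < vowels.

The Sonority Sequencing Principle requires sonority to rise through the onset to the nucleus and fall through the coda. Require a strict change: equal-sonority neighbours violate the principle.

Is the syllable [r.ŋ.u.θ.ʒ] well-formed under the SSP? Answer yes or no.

no

Onset: /r/ is a liquid (sonority 5), /ŋ/ is a nasal (sonority 4); then the nucleus /u/ (sonority 7).
Onset profile 5-4-7 — does not strictly rise throughout.
Coda: /θ/ is a fricative (sonority 3), /ʒ/ is a fricative (sonority 3).
Coda profile 7-3-3 — does not strictly fall throughout.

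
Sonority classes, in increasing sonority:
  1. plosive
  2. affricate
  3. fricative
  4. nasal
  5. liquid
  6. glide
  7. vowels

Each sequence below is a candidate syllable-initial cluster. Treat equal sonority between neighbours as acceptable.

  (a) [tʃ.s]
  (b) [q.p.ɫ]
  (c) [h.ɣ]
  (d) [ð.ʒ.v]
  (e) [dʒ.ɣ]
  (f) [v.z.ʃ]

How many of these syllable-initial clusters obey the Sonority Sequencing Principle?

(a) 2-3 → obeys
(b) 1-1-5 → obeys
(c) 3-3 → obeys
(d) 3-3-3 → obeys
(e) 2-3 → obeys
(f) 3-3-3 → obeys

6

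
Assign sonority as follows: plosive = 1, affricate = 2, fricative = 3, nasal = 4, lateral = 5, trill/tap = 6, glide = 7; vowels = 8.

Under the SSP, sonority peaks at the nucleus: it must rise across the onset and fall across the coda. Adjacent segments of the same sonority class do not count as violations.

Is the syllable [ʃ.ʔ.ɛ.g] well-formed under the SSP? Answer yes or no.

no

Onset: /ʃ/ is a fricative (sonority 3), /ʔ/ is a plosive (sonority 1); then the nucleus /ɛ/ (sonority 8).
Onset profile 3-1-8 — does not rise throughout.
Coda: /g/ is a plosive (sonority 1).
Coda profile 8-1 — falls from the nucleus.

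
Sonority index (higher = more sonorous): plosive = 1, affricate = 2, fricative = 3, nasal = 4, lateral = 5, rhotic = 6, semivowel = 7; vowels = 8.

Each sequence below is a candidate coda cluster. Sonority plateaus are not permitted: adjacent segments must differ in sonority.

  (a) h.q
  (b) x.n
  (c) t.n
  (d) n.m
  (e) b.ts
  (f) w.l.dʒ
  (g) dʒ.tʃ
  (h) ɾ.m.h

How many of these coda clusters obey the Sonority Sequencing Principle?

(a) h.q: profile 3-1 — obeys.
(b) x.n: profile 3-4 — violates.
(c) t.n: profile 1-4 — violates.
(d) n.m: profile 4-4 — violates.
(e) b.ts: profile 1-2 — violates.
(f) w.l.dʒ: profile 7-5-2 — obeys.
(g) dʒ.tʃ: profile 2-2 — violates.
(h) ɾ.m.h: profile 6-4-3 — obeys.

3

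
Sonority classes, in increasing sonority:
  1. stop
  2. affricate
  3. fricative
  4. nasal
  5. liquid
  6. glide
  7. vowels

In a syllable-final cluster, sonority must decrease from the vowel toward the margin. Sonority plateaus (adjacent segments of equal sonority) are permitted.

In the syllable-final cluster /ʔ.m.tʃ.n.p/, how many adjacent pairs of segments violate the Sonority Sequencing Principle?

2

/ʔ/ — stop, sonority 1.
/m/ — nasal, sonority 4.
/tʃ/ — affricate, sonority 2.
/n/ — nasal, sonority 4.
/p/ — stop, sonority 1.
/ʔ/→/m/: 1→4 (does not fall) — violation.
/m/→/tʃ/: 4→2 (falls) — ok.
/tʃ/→/n/: 2→4 (does not fall) — violation.
/n/→/p/: 4→1 (falls) — ok.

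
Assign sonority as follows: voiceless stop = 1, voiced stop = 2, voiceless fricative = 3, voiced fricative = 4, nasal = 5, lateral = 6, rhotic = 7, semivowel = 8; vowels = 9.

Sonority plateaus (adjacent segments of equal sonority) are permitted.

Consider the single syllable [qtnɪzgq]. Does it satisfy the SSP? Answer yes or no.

yes

Onset: /q/ is a voiceless stop (sonority 1), /t/ is a voiceless stop (sonority 1), /n/ is a nasal (sonority 5); then the nucleus /ɪ/ (sonority 9).
Onset profile 1-1-5-9 — rises to the nucleus.
Coda: /z/ is a voiced fricative (sonority 4), /g/ is a voiced stop (sonority 2), /q/ is a voiceless stop (sonority 1).
Coda profile 9-4-2-1 — falls from the nucleus.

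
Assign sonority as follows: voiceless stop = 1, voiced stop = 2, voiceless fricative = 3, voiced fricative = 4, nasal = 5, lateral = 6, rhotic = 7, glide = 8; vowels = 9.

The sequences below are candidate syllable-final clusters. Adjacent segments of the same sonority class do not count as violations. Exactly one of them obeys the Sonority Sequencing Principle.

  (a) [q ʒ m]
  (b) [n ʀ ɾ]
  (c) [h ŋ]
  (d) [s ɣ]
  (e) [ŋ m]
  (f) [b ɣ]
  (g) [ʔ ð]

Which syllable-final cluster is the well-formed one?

(a) sonority 1-4-5: ill-formed.
(b) sonority 5-7-7: ill-formed.
(c) sonority 3-5: ill-formed.
(d) sonority 3-4: ill-formed.
(e) sonority 5-5: well-formed.
(f) sonority 2-4: ill-formed.
(g) sonority 1-4: ill-formed.

e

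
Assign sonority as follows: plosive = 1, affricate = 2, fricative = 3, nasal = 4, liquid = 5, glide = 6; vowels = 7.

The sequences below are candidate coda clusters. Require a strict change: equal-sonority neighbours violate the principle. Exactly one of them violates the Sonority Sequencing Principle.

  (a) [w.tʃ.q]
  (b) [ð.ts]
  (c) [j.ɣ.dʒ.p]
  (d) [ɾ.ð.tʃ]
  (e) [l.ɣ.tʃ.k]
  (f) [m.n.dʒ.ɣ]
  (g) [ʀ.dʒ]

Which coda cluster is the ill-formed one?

f

(a) [w.tʃ.q]: profile 6-2-1 — obeys.
(b) [ð.ts]: profile 3-2 — obeys.
(c) [j.ɣ.dʒ.p]: profile 6-3-2-1 — obeys.
(d) [ɾ.ð.tʃ]: profile 5-3-2 — obeys.
(e) [l.ɣ.tʃ.k]: profile 5-3-2-1 — obeys.
(f) [m.n.dʒ.ɣ]: profile 4-4-2-3 — violates.
(g) [ʀ.dʒ]: profile 5-2 — obeys.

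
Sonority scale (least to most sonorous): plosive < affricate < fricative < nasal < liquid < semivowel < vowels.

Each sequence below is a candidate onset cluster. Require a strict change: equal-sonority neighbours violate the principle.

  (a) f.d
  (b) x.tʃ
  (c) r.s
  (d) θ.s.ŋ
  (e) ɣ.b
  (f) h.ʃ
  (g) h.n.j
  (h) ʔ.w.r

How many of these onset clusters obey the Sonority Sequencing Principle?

1

(a) 3-1 → violates
(b) 3-2 → violates
(c) 5-3 → violates
(d) 3-3-4 → violates
(e) 3-1 → violates
(f) 3-3 → violates
(g) 3-4-6 → obeys
(h) 1-6-5 → violates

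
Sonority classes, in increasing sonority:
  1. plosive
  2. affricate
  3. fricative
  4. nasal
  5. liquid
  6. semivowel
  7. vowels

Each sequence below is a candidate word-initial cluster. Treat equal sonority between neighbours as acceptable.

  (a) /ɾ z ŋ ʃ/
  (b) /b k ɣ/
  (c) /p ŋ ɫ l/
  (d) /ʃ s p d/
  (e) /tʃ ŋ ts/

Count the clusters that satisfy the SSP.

(a) sonority 5-3-4-3: ill-formed.
(b) sonority 1-1-3: well-formed.
(c) sonority 1-4-5-5: well-formed.
(d) sonority 3-3-1-1: ill-formed.
(e) sonority 2-4-2: ill-formed.

2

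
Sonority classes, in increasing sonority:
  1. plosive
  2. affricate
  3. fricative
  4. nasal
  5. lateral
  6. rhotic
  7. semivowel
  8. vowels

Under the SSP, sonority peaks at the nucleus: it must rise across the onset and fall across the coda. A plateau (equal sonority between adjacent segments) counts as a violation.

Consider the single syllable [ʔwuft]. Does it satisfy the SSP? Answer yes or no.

Onset: /ʔ/ is a plosive (sonority 1), /w/ is a semivowel (sonority 7); then the nucleus /u/ (sonority 8).
Onset profile 1-7-8 — rises to the nucleus.
Coda: /f/ is a fricative (sonority 3), /t/ is a plosive (sonority 1).
Coda profile 8-3-1 — falls from the nucleus.

yes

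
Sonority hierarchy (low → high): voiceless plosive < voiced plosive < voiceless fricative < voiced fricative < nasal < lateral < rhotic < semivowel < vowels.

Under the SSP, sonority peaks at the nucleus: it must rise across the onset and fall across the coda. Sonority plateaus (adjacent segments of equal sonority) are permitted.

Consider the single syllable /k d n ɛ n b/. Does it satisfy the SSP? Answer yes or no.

Onset: /k/ is a voiceless plosive (sonority 1), /d/ is a voiced plosive (sonority 2), /n/ is a nasal (sonority 5); then the nucleus /ɛ/ (sonority 9).
Onset profile 1-2-5-9 — rises to the nucleus.
Coda: /n/ is a nasal (sonority 5), /b/ is a voiced plosive (sonority 2).
Coda profile 9-5-2 — falls from the nucleus.

yes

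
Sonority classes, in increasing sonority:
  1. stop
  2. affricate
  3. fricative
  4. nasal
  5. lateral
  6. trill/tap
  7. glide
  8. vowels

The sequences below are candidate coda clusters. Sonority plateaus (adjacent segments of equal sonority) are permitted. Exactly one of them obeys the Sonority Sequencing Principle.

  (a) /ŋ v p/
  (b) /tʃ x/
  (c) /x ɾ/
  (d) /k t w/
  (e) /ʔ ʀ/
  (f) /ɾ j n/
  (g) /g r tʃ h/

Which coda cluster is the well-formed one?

a

(a) 4-3-1 → obeys
(b) 2-3 → violates
(c) 3-6 → violates
(d) 1-1-7 → violates
(e) 1-6 → violates
(f) 6-7-4 → violates
(g) 1-6-2-3 → violates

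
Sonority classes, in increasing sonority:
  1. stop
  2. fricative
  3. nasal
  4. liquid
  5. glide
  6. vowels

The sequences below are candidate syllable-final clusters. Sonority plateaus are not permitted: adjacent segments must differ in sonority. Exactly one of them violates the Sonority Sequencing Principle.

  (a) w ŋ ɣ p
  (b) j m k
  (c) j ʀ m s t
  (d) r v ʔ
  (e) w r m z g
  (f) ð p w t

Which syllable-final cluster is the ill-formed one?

f

(a) 5-3-2-1 → obeys
(b) 5-3-1 → obeys
(c) 5-4-3-2-1 → obeys
(d) 4-2-1 → obeys
(e) 5-4-3-2-1 → obeys
(f) 2-1-5-1 → violates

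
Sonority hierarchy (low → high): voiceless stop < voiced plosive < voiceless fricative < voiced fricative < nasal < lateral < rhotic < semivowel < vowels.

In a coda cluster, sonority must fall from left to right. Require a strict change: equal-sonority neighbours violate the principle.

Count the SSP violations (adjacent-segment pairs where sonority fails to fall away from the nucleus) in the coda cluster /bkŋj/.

2

/b/ — voiced plosive, sonority 2.
/k/ — voiceless stop, sonority 1.
/ŋ/ — nasal, sonority 5.
/j/ — semivowel, sonority 8.
/b/→/k/: 2→1 (falls) — ok.
/k/→/ŋ/: 1→5 (does not fall) — violation.
/ŋ/→/j/: 5→8 (does not fall) — violation.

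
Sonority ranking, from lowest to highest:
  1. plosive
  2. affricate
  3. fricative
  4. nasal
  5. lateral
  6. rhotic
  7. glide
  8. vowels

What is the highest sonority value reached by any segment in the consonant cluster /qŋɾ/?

/q/ is a plosive (sonority 1).
/ŋ/ is a nasal (sonority 4).
/ɾ/ is a rhotic (sonority 6).
The maximum is 6.

6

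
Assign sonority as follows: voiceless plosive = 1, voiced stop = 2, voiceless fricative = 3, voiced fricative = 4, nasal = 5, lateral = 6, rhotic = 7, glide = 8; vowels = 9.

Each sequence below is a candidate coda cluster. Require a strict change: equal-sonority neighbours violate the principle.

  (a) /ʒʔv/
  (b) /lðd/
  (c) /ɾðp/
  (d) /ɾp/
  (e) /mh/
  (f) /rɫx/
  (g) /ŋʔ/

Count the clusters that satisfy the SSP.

6

(a) sonority 4-1-4: ill-formed.
(b) sonority 6-4-2: well-formed.
(c) sonority 7-4-1: well-formed.
(d) sonority 7-1: well-formed.
(e) sonority 5-3: well-formed.
(f) sonority 7-6-3: well-formed.
(g) sonority 5-1: well-formed.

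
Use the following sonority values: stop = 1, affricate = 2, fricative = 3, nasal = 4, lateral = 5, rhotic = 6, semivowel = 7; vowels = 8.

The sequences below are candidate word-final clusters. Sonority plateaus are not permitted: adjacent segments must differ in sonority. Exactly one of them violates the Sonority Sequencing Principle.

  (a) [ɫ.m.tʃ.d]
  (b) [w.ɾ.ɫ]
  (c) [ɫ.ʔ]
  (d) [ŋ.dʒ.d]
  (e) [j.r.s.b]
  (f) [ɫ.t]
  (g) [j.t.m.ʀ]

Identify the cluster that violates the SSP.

g

(a) 5-4-2-1 → obeys
(b) 7-6-5 → obeys
(c) 5-1 → obeys
(d) 4-2-1 → obeys
(e) 7-6-3-1 → obeys
(f) 5-1 → obeys
(g) 7-1-4-6 → violates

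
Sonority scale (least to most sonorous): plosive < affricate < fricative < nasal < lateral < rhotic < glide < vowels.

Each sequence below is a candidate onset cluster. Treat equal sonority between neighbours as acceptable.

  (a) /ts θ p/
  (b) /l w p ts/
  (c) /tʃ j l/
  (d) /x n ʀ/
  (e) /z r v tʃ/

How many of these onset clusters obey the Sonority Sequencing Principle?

(a) sonority 2-3-1: ill-formed.
(b) sonority 5-7-1-2: ill-formed.
(c) sonority 2-7-5: ill-formed.
(d) sonority 3-4-6: well-formed.
(e) sonority 3-6-3-2: ill-formed.

1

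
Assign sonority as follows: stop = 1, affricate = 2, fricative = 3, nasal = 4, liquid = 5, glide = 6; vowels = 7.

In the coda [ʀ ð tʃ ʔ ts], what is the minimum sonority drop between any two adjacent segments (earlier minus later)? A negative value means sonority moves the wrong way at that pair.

/ʀ/: liquid = 5.
/ð/: fricative = 3.
/tʃ/: affricate = 2.
/ʔ/: stop = 1.
/ts/: affricate = 2.
/ʀ/→/ð/: change +2.
/ð/→/tʃ/: change +1.
/tʃ/→/ʔ/: change +1.
/ʔ/→/ts/: change -1.
Minimum = -1.

-1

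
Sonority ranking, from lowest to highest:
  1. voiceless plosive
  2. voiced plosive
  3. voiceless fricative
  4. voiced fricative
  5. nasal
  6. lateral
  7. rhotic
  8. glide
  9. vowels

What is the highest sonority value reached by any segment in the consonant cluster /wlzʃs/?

/w/ is a glide (sonority 8).
/l/ is a lateral (sonority 6).
/z/ is a voiced fricative (sonority 4).
/ʃ/ is a voiceless fricative (sonority 3).
/s/ is a voiceless fricative (sonority 3).
The maximum is 8.

8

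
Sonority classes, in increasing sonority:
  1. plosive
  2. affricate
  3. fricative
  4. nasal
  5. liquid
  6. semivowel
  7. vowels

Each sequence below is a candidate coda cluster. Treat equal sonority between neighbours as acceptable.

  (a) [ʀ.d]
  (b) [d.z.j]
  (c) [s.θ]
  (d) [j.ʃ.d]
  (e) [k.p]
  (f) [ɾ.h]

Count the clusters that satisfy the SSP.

5

(a) 5-1 → obeys
(b) 1-3-6 → violates
(c) 3-3 → obeys
(d) 6-3-1 → obeys
(e) 1-1 → obeys
(f) 5-3 → obeys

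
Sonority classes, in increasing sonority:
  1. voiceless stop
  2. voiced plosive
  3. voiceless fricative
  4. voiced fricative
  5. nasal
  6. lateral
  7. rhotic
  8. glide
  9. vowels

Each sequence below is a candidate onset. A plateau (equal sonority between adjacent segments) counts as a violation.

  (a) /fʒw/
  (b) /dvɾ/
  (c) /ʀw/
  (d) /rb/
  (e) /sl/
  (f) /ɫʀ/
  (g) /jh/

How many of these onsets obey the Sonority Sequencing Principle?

5

(a) /fʒw/: profile 3-4-8 — obeys.
(b) /dvɾ/: profile 2-4-7 — obeys.
(c) /ʀw/: profile 7-8 — obeys.
(d) /rb/: profile 7-2 — violates.
(e) /sl/: profile 3-6 — obeys.
(f) /ɫʀ/: profile 6-7 — obeys.
(g) /jh/: profile 8-3 — violates.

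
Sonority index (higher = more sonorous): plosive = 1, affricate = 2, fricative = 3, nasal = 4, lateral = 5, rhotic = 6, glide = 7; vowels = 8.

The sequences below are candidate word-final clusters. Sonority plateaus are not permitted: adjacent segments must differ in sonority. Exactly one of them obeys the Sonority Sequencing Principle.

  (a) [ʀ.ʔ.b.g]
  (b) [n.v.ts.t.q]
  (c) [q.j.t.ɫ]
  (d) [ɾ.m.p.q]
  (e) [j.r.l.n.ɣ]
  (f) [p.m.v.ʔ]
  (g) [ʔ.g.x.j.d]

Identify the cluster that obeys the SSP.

(a) 6-1-1-1 → violates
(b) 4-3-2-1-1 → violates
(c) 1-7-1-5 → violates
(d) 6-4-1-1 → violates
(e) 7-6-5-4-3 → obeys
(f) 1-4-3-1 → violates
(g) 1-1-3-7-1 → violates

e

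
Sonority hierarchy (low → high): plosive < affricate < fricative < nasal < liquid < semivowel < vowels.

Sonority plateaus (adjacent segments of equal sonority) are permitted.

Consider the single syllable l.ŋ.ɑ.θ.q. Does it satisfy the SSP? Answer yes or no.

no

Onset: /l/ is a liquid (sonority 5), /ŋ/ is a nasal (sonority 4); then the nucleus /ɑ/ (sonority 7).
Onset profile 5-4-7 — does not rise throughout.
Coda: /θ/ is a fricative (sonority 3), /q/ is a plosive (sonority 1).
Coda profile 7-3-1 — falls from the nucleus.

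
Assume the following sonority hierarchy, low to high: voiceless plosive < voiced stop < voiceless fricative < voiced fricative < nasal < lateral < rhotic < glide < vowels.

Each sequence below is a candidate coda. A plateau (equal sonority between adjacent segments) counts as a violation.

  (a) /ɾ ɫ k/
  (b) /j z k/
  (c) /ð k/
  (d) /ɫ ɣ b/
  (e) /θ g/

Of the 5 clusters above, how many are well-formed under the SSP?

(a) /ɾ ɫ k/: profile 7-6-1 — obeys.
(b) /j z k/: profile 8-4-1 — obeys.
(c) /ð k/: profile 4-1 — obeys.
(d) /ɫ ɣ b/: profile 6-4-2 — obeys.
(e) /θ g/: profile 3-2 — obeys.

5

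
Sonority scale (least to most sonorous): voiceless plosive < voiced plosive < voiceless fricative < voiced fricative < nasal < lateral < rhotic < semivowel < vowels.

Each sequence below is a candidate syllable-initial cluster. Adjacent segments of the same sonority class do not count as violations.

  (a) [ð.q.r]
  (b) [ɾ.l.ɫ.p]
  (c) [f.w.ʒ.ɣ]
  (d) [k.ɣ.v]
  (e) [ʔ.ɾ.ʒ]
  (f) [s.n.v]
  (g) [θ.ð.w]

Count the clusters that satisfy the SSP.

2

(a) 4-1-7 → violates
(b) 7-6-6-1 → violates
(c) 3-8-4-4 → violates
(d) 1-4-4 → obeys
(e) 1-7-4 → violates
(f) 3-5-4 → violates
(g) 3-4-8 → obeys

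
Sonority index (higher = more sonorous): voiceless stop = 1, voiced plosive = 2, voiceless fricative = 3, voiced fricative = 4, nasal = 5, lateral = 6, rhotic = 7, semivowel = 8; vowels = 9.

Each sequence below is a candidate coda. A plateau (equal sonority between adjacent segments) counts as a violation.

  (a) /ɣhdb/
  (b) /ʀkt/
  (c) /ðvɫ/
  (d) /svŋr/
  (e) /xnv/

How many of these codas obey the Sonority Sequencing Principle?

(a) sonority 4-3-2-2: ill-formed.
(b) sonority 7-1-1: ill-formed.
(c) sonority 4-4-6: ill-formed.
(d) sonority 3-4-5-7: ill-formed.
(e) sonority 3-5-4: ill-formed.

0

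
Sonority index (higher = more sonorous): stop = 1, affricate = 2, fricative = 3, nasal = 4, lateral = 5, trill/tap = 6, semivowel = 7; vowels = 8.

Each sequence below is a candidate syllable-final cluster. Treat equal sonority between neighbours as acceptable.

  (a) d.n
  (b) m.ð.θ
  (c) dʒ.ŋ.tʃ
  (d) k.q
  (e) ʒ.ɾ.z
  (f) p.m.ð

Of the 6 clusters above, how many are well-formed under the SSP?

2

(a) d.n: profile 1-4 — violates.
(b) m.ð.θ: profile 4-3-3 — obeys.
(c) dʒ.ŋ.tʃ: profile 2-4-2 — violates.
(d) k.q: profile 1-1 — obeys.
(e) ʒ.ɾ.z: profile 3-6-3 — violates.
(f) p.m.ð: profile 1-4-3 — violates.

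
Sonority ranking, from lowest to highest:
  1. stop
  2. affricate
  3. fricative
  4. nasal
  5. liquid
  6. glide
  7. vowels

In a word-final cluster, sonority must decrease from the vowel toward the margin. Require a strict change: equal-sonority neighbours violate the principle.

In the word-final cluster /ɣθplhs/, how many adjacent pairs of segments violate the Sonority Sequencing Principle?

3

/ɣ/ is a fricative (sonority 3).
/θ/ is a fricative (sonority 3).
/p/ is a stop (sonority 1).
/l/ is a liquid (sonority 5).
/h/ is a fricative (sonority 3).
/s/ is a fricative (sonority 3).
/ɣ/→/θ/: 3→3 (plateau) — violation.
/θ/→/p/: 3→1 (falls) — ok.
/p/→/l/: 1→5 (does not fall) — violation.
/l/→/h/: 5→3 (falls) — ok.
/h/→/s/: 3→3 (plateau) — violation.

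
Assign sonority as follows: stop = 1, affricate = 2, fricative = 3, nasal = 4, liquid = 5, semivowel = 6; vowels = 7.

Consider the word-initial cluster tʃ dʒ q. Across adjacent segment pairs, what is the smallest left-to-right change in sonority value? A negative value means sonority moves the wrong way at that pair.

-1

/tʃ/: affricate = 2.
/dʒ/: affricate = 2.
/q/: stop = 1.
/tʃ/→/dʒ/: change +0.
/dʒ/→/q/: change -1.
Minimum = -1.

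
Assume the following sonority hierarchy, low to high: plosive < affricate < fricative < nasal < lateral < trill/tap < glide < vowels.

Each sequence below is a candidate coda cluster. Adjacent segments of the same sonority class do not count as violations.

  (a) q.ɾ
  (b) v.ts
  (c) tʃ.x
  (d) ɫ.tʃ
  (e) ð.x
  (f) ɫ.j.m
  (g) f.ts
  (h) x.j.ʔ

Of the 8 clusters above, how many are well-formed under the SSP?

4

(a) sonority 1-6: ill-formed.
(b) sonority 3-2: well-formed.
(c) sonority 2-3: ill-formed.
(d) sonority 5-2: well-formed.
(e) sonority 3-3: well-formed.
(f) sonority 5-7-4: ill-formed.
(g) sonority 3-2: well-formed.
(h) sonority 3-7-1: ill-formed.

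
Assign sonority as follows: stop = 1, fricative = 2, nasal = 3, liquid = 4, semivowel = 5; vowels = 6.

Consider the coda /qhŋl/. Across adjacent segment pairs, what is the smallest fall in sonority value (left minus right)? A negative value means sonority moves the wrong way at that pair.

-1

/q/ — stop, sonority 1.
/h/ — fricative, sonority 2.
/ŋ/ — nasal, sonority 3.
/l/ — liquid, sonority 4.
/q/→/h/: change -1.
/h/→/ŋ/: change -1.
/ŋ/→/l/: change -1.
Minimum = -1.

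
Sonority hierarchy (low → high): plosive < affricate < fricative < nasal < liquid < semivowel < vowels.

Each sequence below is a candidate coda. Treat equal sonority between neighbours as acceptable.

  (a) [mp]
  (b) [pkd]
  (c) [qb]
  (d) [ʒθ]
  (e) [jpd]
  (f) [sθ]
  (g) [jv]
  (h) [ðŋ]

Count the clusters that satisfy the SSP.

(a) [mp]: profile 4-1 — obeys.
(b) [pkd]: profile 1-1-1 — obeys.
(c) [qb]: profile 1-1 — obeys.
(d) [ʒθ]: profile 3-3 — obeys.
(e) [jpd]: profile 6-1-1 — obeys.
(f) [sθ]: profile 3-3 — obeys.
(g) [jv]: profile 6-3 — obeys.
(h) [ðŋ]: profile 3-4 — violates.

7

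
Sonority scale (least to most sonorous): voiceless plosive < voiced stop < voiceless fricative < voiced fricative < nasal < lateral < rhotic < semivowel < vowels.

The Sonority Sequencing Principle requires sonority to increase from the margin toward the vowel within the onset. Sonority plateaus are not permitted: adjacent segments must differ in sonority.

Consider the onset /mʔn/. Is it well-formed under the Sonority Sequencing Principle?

no

/m/ — nasal, sonority 5.
/ʔ/ — voiceless plosive, sonority 1.
/n/ — nasal, sonority 5.
The profile is 5-1-5. Between /m/ (5) and /ʔ/ (1) sonority does not rise, so the cluster violates the SSP.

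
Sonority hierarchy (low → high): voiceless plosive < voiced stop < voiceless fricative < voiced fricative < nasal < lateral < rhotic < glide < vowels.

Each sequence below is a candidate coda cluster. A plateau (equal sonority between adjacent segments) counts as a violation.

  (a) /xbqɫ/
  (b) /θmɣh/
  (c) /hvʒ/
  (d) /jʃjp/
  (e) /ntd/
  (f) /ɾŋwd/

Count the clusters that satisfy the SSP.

(a) 3-2-1-6 → violates
(b) 3-5-4-3 → violates
(c) 3-4-4 → violates
(d) 8-3-8-1 → violates
(e) 5-1-2 → violates
(f) 7-5-8-2 → violates

0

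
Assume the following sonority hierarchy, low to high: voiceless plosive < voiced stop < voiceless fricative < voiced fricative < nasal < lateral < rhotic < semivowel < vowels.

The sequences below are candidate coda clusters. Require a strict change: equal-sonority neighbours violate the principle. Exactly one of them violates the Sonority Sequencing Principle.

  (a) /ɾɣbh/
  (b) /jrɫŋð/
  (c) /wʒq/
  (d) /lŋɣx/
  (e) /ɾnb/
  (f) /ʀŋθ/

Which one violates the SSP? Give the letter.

a

(a) sonority 7-4-2-3: ill-formed.
(b) sonority 8-7-6-5-4: well-formed.
(c) sonority 8-4-1: well-formed.
(d) sonority 6-5-4-3: well-formed.
(e) sonority 7-5-2: well-formed.
(f) sonority 7-5-3: well-formed.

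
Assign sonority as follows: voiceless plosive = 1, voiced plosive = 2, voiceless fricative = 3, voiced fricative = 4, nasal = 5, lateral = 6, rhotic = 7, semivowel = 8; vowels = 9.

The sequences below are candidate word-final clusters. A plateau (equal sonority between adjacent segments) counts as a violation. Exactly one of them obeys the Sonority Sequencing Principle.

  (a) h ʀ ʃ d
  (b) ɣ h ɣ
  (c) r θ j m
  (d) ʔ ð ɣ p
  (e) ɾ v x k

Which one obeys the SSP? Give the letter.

e

(a) sonority 3-7-3-2: ill-formed.
(b) sonority 4-3-4: ill-formed.
(c) sonority 7-3-8-5: ill-formed.
(d) sonority 1-4-4-1: ill-formed.
(e) sonority 7-4-3-1: well-formed.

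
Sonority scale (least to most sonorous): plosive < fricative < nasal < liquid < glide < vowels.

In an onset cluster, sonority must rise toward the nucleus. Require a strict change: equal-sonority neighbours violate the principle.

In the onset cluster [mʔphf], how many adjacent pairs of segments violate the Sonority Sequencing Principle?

/m/: nasal = 3.
/ʔ/: plosive = 1.
/p/: plosive = 1.
/h/: fricative = 2.
/f/: fricative = 2.
/m/→/ʔ/: 3→1 (does not rise) — violation.
/ʔ/→/p/: 1→1 (plateau) — violation.
/p/→/h/: 1→2 (rises) — ok.
/h/→/f/: 2→2 (plateau) — violation.

3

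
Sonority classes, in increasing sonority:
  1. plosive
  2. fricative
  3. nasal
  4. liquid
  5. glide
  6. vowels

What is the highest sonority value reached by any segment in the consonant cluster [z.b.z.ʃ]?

/z/ — fricative, sonority 2.
/b/ — plosive, sonority 1.
/z/ — fricative, sonority 2.
/ʃ/ — fricative, sonority 2.
The maximum is 2.

2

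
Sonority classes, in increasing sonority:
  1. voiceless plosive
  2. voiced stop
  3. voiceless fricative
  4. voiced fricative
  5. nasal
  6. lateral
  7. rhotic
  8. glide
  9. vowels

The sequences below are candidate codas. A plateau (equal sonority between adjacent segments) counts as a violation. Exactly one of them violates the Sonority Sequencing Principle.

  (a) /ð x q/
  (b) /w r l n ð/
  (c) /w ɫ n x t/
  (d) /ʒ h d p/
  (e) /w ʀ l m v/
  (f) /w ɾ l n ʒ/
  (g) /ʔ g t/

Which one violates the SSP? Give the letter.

(a) 4-3-1 → obeys
(b) 8-7-6-5-4 → obeys
(c) 8-6-5-3-1 → obeys
(d) 4-3-2-1 → obeys
(e) 8-7-6-5-4 → obeys
(f) 8-7-6-5-4 → obeys
(g) 1-2-1 → violates

g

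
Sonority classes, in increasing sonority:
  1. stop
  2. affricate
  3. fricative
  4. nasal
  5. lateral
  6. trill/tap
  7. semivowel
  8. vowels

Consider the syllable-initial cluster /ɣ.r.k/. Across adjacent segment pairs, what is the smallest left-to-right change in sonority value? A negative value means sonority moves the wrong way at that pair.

-5

/ɣ/ — fricative, sonority 3.
/r/ — trill/tap, sonority 6.
/k/ — stop, sonority 1.
/ɣ/→/r/: change +3.
/r/→/k/: change -5.
Minimum = -5.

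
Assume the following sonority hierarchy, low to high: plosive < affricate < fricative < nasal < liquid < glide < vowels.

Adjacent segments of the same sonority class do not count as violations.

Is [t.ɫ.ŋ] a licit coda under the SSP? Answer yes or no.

no

/t/ — plosive, sonority 1.
/ɫ/ — liquid, sonority 5.
/ŋ/ — nasal, sonority 4.
The profile is 1-5-4. Between /t/ (1) and /ɫ/ (5) sonority does not fall, so the cluster violates the SSP.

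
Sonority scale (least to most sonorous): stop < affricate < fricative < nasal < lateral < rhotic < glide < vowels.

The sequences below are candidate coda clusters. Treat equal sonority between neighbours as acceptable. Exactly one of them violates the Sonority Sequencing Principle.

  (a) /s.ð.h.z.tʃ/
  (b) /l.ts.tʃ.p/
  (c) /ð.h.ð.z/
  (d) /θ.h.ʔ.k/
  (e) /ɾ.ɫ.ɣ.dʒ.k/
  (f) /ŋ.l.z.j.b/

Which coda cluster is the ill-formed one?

f

(a) sonority 3-3-3-3-2: well-formed.
(b) sonority 5-2-2-1: well-formed.
(c) sonority 3-3-3-3: well-formed.
(d) sonority 3-3-1-1: well-formed.
(e) sonority 6-5-3-2-1: well-formed.
(f) sonority 4-5-3-7-1: ill-formed.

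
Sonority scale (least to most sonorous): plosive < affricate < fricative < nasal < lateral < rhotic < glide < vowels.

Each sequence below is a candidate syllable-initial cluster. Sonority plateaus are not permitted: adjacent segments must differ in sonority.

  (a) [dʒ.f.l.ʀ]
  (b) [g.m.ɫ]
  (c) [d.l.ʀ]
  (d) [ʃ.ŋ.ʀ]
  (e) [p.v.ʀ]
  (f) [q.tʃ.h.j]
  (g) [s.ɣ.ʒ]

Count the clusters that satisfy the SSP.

6

(a) sonority 2-3-5-6: well-formed.
(b) sonority 1-4-5: well-formed.
(c) sonority 1-5-6: well-formed.
(d) sonority 3-4-6: well-formed.
(e) sonority 1-3-6: well-formed.
(f) sonority 1-2-3-7: well-formed.
(g) sonority 3-3-3: ill-formed.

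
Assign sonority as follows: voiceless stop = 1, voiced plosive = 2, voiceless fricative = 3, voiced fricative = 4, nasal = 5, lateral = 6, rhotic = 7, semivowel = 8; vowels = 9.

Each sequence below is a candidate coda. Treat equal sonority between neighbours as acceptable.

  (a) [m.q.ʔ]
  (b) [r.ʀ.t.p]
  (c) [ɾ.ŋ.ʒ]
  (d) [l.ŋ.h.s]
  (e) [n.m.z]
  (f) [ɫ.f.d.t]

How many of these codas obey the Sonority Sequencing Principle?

(a) 5-1-1 → obeys
(b) 7-7-1-1 → obeys
(c) 7-5-4 → obeys
(d) 6-5-3-3 → obeys
(e) 5-5-4 → obeys
(f) 6-3-2-1 → obeys

6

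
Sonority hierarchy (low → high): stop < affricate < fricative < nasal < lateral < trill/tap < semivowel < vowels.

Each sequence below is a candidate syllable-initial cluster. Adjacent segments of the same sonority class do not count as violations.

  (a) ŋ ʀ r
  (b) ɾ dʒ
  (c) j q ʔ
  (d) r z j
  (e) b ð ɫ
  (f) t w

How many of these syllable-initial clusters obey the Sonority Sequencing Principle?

3

(a) 4-6-6 → obeys
(b) 6-2 → violates
(c) 7-1-1 → violates
(d) 6-3-7 → violates
(e) 1-3-5 → obeys
(f) 1-7 → obeys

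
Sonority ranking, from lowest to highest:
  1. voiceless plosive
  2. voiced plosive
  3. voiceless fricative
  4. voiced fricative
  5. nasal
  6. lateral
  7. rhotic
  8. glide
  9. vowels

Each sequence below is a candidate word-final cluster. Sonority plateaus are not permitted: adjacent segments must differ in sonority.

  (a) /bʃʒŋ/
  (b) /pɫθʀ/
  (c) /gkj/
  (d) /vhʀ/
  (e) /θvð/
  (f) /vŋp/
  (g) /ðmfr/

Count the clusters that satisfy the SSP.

(a) /bʃʒŋ/: profile 2-3-4-5 — violates.
(b) /pɫθʀ/: profile 1-6-3-7 — violates.
(c) /gkj/: profile 2-1-8 — violates.
(d) /vhʀ/: profile 4-3-7 — violates.
(e) /θvð/: profile 3-4-4 — violates.
(f) /vŋp/: profile 4-5-1 — violates.
(g) /ðmfr/: profile 4-5-3-7 — violates.

0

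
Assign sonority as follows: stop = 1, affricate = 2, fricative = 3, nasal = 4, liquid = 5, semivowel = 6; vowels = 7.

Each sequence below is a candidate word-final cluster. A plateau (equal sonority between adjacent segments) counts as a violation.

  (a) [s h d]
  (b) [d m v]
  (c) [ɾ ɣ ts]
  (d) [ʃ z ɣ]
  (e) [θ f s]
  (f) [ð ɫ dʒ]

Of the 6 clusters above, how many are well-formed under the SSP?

(a) 3-3-1 → violates
(b) 1-4-3 → violates
(c) 5-3-2 → obeys
(d) 3-3-3 → violates
(e) 3-3-3 → violates
(f) 3-5-2 → violates

1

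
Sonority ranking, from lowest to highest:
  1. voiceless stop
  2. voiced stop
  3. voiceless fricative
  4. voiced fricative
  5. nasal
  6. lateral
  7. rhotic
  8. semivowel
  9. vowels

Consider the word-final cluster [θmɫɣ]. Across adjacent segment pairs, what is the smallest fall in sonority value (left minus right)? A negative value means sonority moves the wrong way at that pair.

/θ/ — voiceless fricative, sonority 3.
/m/ — nasal, sonority 5.
/ɫ/ — lateral, sonority 6.
/ɣ/ — voiced fricative, sonority 4.
/θ/→/m/: change -2.
/m/→/ɫ/: change -1.
/ɫ/→/ɣ/: change +2.
Minimum = -2.

-2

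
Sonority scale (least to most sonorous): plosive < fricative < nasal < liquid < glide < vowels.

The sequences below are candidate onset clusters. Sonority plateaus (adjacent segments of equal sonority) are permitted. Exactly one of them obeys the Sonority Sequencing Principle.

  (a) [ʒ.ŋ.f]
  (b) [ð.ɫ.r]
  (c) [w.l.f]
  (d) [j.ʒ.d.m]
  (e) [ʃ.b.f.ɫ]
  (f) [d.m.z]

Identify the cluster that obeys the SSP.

b

(a) sonority 2-3-2: ill-formed.
(b) sonority 2-4-4: well-formed.
(c) sonority 5-4-2: ill-formed.
(d) sonority 5-2-1-3: ill-formed.
(e) sonority 2-1-2-4: ill-formed.
(f) sonority 1-3-2: ill-formed.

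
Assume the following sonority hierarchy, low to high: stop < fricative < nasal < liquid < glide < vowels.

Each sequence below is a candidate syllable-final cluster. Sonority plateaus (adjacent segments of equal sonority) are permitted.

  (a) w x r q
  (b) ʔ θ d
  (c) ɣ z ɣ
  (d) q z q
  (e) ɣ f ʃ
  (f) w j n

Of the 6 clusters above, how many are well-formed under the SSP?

(a) w x r q: profile 5-2-4-1 — violates.
(b) ʔ θ d: profile 1-2-1 — violates.
(c) ɣ z ɣ: profile 2-2-2 — obeys.
(d) q z q: profile 1-2-1 — violates.
(e) ɣ f ʃ: profile 2-2-2 — obeys.
(f) w j n: profile 5-5-3 — obeys.

3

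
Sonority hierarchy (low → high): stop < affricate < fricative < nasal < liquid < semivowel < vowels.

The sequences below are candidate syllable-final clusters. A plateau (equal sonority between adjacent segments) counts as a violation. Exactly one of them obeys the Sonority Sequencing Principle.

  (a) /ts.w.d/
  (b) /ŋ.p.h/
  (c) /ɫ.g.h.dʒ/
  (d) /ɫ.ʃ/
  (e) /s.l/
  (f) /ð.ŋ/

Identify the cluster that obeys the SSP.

(a) /ts.w.d/: profile 2-6-1 — violates.
(b) /ŋ.p.h/: profile 4-1-3 — violates.
(c) /ɫ.g.h.dʒ/: profile 5-1-3-2 — violates.
(d) /ɫ.ʃ/: profile 5-3 — obeys.
(e) /s.l/: profile 3-5 — violates.
(f) /ð.ŋ/: profile 3-4 — violates.

d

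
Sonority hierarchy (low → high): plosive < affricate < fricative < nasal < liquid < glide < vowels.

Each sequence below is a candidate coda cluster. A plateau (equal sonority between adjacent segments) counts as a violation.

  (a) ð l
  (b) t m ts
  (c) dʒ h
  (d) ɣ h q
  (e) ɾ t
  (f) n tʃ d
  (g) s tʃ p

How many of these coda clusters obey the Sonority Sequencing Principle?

3

(a) ð l: profile 3-5 — violates.
(b) t m ts: profile 1-4-2 — violates.
(c) dʒ h: profile 2-3 — violates.
(d) ɣ h q: profile 3-3-1 — violates.
(e) ɾ t: profile 5-1 — obeys.
(f) n tʃ d: profile 4-2-1 — obeys.
(g) s tʃ p: profile 3-2-1 — obeys.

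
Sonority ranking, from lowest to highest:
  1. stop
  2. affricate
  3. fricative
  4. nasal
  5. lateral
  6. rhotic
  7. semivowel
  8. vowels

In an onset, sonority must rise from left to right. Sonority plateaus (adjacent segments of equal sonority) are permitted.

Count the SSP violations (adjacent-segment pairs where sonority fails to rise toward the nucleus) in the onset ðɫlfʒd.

/ð/ is a fricative (sonority 3).
/ɫ/ is a lateral (sonority 5).
/l/ is a lateral (sonority 5).
/f/ is a fricative (sonority 3).
/ʒ/ is a fricative (sonority 3).
/d/ is a stop (sonority 1).
/ð/→/ɫ/: 3→5 (rises) — ok.
/ɫ/→/l/: 5→5 (plateau, allowed) — ok.
/l/→/f/: 5→3 (does not rise) — violation.
/f/→/ʒ/: 3→3 (plateau, allowed) — ok.
/ʒ/→/d/: 3→1 (does not rise) — violation.

2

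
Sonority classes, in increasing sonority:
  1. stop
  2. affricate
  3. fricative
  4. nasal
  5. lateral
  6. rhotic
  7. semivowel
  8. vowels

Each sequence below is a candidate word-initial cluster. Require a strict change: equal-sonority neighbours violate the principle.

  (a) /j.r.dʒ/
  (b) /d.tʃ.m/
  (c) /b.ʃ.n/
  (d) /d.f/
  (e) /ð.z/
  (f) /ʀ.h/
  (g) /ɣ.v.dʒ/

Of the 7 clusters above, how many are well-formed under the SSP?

3

(a) /j.r.dʒ/: profile 7-6-2 — violates.
(b) /d.tʃ.m/: profile 1-2-4 — obeys.
(c) /b.ʃ.n/: profile 1-3-4 — obeys.
(d) /d.f/: profile 1-3 — obeys.
(e) /ð.z/: profile 3-3 — violates.
(f) /ʀ.h/: profile 6-3 — violates.
(g) /ɣ.v.dʒ/: profile 3-3-2 — violates.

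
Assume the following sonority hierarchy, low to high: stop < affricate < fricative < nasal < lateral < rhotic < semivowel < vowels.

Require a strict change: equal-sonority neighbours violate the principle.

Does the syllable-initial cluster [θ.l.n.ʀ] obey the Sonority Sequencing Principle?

/θ/ — fricative, sonority 3.
/l/ — lateral, sonority 5.
/n/ — nasal, sonority 4.
/ʀ/ — rhotic, sonority 6.
The profile is 3-5-4-6. Between /l/ (5) and /n/ (4) sonority does not rise, so the cluster violates the SSP.

no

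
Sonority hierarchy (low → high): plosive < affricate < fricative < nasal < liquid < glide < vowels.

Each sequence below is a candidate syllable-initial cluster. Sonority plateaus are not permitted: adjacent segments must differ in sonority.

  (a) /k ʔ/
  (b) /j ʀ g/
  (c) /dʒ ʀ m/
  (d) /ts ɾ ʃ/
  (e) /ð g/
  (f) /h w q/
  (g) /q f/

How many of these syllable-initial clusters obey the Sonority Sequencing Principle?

(a) 1-1 → violates
(b) 6-5-1 → violates
(c) 2-5-4 → violates
(d) 2-5-3 → violates
(e) 3-1 → violates
(f) 3-6-1 → violates
(g) 1-3 → obeys

1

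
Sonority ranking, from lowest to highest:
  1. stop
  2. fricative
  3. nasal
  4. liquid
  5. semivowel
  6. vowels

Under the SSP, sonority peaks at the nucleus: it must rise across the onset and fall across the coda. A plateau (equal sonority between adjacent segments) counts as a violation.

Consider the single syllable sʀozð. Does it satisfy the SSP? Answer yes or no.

Onset: /s/ is a fricative (sonority 2), /ʀ/ is a liquid (sonority 4); then the nucleus /o/ (sonority 6).
Onset profile 2-4-6 — rises to the nucleus.
Coda: /z/ is a fricative (sonority 2), /ð/ is a fricative (sonority 2).
Coda profile 6-2-2 — does not strictly fall throughout.

no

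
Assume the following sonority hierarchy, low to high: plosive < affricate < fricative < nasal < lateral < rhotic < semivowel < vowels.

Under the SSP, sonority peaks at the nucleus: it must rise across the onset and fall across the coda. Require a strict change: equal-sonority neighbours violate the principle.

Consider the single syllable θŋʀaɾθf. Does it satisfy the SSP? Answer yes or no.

no

Onset: /θ/ is a fricative (sonority 3), /ŋ/ is a nasal (sonority 4), /ʀ/ is a rhotic (sonority 6); then the nucleus /a/ (sonority 8).
Onset profile 3-4-6-8 — rises to the nucleus.
Coda: /ɾ/ is a rhotic (sonority 6), /θ/ is a fricative (sonority 3), /f/ is a fricative (sonority 3).
Coda profile 8-6-3-3 — does not strictly fall throughout.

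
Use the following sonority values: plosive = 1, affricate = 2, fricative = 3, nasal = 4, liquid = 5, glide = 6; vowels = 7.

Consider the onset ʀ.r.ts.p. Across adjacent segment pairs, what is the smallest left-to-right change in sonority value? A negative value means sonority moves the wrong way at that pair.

-3

/ʀ/: liquid = 5.
/r/: liquid = 5.
/ts/: affricate = 2.
/p/: plosive = 1.
/ʀ/→/r/: change +0.
/r/→/ts/: change -3.
/ts/→/p/: change -1.
Minimum = -3.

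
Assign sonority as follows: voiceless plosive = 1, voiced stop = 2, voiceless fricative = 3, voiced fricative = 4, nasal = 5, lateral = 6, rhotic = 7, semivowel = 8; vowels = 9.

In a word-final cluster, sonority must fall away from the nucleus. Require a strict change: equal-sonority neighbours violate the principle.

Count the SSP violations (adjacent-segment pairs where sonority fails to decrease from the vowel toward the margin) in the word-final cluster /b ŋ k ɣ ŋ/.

3

/b/: voiced stop = 2.
/ŋ/: nasal = 5.
/k/: voiceless plosive = 1.
/ɣ/: voiced fricative = 4.
/ŋ/: nasal = 5.
/b/→/ŋ/: 2→5 (does not fall) — violation.
/ŋ/→/k/: 5→1 (falls) — ok.
/k/→/ɣ/: 1→4 (does not fall) — violation.
/ɣ/→/ŋ/: 4→5 (does not fall) — violation.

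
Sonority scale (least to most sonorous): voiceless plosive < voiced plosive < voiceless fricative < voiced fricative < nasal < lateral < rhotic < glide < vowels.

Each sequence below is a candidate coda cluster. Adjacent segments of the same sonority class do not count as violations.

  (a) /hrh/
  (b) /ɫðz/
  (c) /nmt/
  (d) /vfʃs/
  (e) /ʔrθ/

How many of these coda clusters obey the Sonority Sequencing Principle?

(a) 3-7-3 → violates
(b) 6-4-4 → obeys
(c) 5-5-1 → obeys
(d) 4-3-3-3 → obeys
(e) 1-7-3 → violates

3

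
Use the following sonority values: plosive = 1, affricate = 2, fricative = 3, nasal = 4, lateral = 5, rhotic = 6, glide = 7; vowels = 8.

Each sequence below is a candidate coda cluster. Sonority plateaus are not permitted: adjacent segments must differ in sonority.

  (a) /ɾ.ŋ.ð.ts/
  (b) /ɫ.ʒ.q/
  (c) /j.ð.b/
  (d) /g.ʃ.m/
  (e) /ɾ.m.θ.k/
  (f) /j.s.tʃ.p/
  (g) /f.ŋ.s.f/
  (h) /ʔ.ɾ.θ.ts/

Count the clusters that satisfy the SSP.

(a) sonority 6-4-3-2: well-formed.
(b) sonority 5-3-1: well-formed.
(c) sonority 7-3-1: well-formed.
(d) sonority 1-3-4: ill-formed.
(e) sonority 6-4-3-1: well-formed.
(f) sonority 7-3-2-1: well-formed.
(g) sonority 3-4-3-3: ill-formed.
(h) sonority 1-6-3-2: ill-formed.

5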